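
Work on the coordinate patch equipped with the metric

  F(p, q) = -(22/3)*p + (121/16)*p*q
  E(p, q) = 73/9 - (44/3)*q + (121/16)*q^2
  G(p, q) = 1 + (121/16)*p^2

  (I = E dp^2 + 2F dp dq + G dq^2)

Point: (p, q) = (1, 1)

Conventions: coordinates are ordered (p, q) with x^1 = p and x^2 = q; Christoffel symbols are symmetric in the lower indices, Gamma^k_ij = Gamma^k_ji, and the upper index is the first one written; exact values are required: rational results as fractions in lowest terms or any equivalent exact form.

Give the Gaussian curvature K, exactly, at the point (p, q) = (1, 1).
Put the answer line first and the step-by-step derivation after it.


Answer: K = -39204/380689

E = 145/144, F = 11/48, G = 137/16, EG - F^2 = 617/72 at the point
E_p = 0, E_q = 11/24, F_p = 11/48, F_q = 121/16, G_p = 121/8, G_q = 0
E_qq = 121/8, F_pq = 121/16, G_pp = 121/8
K follows from Brioschi's formula, (det M1 - det M2)/(EG - F^2)^2.
M1 = [[-E_qq/2 + F_pq - G_pp/2, E_p/2, F_p - E_q/2], [F_q - G_p/2, E, F], [G_q/2, F, G]] = [[-121/16, 0, 0], [0, 145/144, 11/48], [0, 11/48, 137/16]]; det M1 = -74657/1152
M2 = [[0, E_q/2, G_p/2], [E_q/2, E, F], [G_p/2, F, G]] = [[0, 11/48, 121/16], [11/48, 145/144, 11/48], [121/16, 11/48, 137/16]]; det M2 = -65945/1152
det M1 - det M2 = -121/16; K = -121/16 / (617/72)^2 = -39204/380689


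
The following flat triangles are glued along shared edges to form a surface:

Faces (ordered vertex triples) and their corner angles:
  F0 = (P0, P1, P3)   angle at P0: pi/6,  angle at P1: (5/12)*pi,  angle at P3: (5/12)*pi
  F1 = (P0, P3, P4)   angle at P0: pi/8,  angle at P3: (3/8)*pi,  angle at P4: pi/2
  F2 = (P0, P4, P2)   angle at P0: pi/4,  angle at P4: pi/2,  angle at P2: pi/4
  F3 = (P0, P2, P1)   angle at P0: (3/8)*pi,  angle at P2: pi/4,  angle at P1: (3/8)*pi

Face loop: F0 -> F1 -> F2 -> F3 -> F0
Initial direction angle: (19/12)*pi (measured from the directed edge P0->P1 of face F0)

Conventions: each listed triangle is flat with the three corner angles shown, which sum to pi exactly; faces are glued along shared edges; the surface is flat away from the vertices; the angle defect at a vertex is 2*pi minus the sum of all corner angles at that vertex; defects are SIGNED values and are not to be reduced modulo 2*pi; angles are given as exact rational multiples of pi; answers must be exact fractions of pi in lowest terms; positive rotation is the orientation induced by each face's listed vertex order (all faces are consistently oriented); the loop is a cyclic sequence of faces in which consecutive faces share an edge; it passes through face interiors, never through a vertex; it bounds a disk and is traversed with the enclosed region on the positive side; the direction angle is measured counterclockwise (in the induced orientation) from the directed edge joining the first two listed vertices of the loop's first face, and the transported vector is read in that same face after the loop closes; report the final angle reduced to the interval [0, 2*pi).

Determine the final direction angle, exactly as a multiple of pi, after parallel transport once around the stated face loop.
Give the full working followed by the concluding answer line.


enclosed vertex P0: corner angles sum to (11/12)*pi, defect = 2*pi - (11/12)*pi = (13/12)*pi
final direction = starting direction + enclosed defect total, reduced mod 2*pi (induced orientation)
final angle = (19/12)*pi + (13/12)*pi = (2/3)*pi (mod 2*pi)

Answer: final direction angle = (2/3)*pi


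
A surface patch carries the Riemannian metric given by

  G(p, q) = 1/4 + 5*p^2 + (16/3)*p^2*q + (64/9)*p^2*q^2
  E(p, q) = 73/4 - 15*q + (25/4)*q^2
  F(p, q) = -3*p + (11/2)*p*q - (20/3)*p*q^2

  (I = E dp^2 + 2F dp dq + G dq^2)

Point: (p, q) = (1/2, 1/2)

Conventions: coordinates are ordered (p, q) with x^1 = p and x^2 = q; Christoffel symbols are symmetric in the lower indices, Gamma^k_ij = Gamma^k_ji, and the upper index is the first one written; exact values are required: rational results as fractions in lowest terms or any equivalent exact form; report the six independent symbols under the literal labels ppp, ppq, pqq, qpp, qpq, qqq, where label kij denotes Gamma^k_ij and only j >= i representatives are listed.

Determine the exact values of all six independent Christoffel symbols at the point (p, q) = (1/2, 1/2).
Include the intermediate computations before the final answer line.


E = 197/16, F = -23/24, G = 47/18 at the point
E_p = 0, E_q = -35/4, F_p = -23/12, F_q = -7/12, G_p = 85/9, G_q = 28/9
EG - F^2 = 17989/576;  g^inv = (576/17989) * [[47/18, 23/24], [23/24, 197/16]]
first-kind symbols [ij,l] = (1/2)(d_i g_jl + d_j g_il - d_l g_ij): [pp,p] = E_p/2 = 0, [pp,q] = F_p - E_q/2 = 59/24, [pq,p] = E_q/2 = -35/8, [pq,q] = G_p/2 = 85/18, [qq,p] = F_q - G_p/2 = -191/36, [qq,q] = G_q/2 = 14/9
Gamma^p_ij = (G*[ij,p] - F*[ij,q])/(EG - F^2), Gamma^q_ij = (E*[ij,q] - F*[ij,p])/(EG - F^2)

Answer: Gamma_ppp = 1357/17989, Gamma_ppq = -11920/53967, Gamma_pqq = -64088/161901, Gamma_qpp = 34869/35978, Gamma_qpq = 31075/17989, Gamma_qqq = 24310/53967


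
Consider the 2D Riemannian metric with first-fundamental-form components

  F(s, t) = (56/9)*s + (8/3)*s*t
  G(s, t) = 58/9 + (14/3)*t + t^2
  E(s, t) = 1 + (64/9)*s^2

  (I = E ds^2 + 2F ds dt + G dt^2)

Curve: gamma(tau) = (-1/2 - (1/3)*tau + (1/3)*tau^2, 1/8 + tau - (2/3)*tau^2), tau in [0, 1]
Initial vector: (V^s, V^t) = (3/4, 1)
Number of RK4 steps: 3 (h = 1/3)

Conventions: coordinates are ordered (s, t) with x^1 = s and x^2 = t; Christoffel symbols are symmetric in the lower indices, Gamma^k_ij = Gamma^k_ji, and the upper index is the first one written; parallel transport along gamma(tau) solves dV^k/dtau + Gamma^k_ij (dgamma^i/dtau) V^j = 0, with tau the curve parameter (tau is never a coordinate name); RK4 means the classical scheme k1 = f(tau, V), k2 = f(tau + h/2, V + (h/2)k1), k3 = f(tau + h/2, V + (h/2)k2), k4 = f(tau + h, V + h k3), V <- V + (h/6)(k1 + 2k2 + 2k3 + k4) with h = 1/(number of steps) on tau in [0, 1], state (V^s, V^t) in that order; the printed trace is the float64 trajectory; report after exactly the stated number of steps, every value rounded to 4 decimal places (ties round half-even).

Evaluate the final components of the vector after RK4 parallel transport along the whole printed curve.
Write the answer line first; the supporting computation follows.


Answer: V^s = 0.7964, V^t = 0.9140

gamma'(tau) = (-1/3 + (2/3)*tau, 1 - (4/3)*tau); f(tau, V)^k = -Gamma^k_ij(gamma(tau)) gamma'^i(tau) V^j; h = 1/3; intermediate values shown to 6 dp
curve data and Christoffel symbols at the stage parameters:
  tau = 0.000000: gamma = (-0.500000, 0.125000), gamma' = (-0.333333, 1.000000); Gamma_sss = -0.403070, Gamma_sst = 0.000000, Gamma_stt = -0.151151, Gamma_tss = 0.743161, Gamma_tst = 0.000000, Gamma_ttt = 0.278685
  tau = 0.166667: gamma = (-0.546296, 0.273148), gamma' = (-0.222222, 0.777778); Gamma_sss = -0.391769, Gamma_sst = 0.000000, Gamma_stt = -0.146913, Gamma_tss = 0.700951, Gamma_tst = 0.000000, Gamma_ttt = 0.262857
  tau = 0.333333: gamma = (-0.574074, 0.384259), gamma' = (-0.111111, 0.555556); Gamma_sss = -0.380498, Gamma_sst = 0.000000, Gamma_stt = -0.142687, Gamma_tss = 0.675460, Gamma_tst = 0.000000, Gamma_ttt = 0.253298
  tau = 0.500000: gamma = (-0.583333, 0.458333), gamma' = (0.000000, 0.333333); Gamma_sss = -0.369936, Gamma_sst = 0.000000, Gamma_stt = -0.138726, Gamma_tss = 0.663903, Gamma_tst = 0.000000, Gamma_ttt = 0.248964
  tau = 0.666667: gamma = (-0.574074, 0.495370), gamma' = (0.111111, 0.111111); Gamma_sss = -0.359829, Gamma_sst = 0.000000, Gamma_stt = -0.134936, Gamma_tss = 0.664886, Gamma_tst = 0.000000, Gamma_ttt = 0.249332
  tau = 0.833333: gamma = (-0.546296, 0.495370), gamma' = (0.222222, -0.111111); Gamma_sss = -0.349231, Gamma_sst = 0.000000, Gamma_stt = -0.130962, Gamma_tss = 0.678114, Gamma_tst = 0.000000, Gamma_ttt = 0.254293
  tau = 1.000000: gamma = (-0.500000, 0.458333), gamma' = (0.333333, -0.333333); Gamma_sss = -0.336344, Gamma_sst = 0.000000, Gamma_stt = -0.126129, Gamma_tss = 0.704221, Gamma_tst = 0.000000, Gamma_ttt = 0.264083
step 0: V^s = 0.7500, V^t = 1.0000
step 1: k1 = (0.050384, -0.092895), k2 = (0.046471, -0.083146), k3 = (0.046713, -0.083579), k4 = (0.044695, -0.079343); V <- V + (h/6)(k1 + 2k2 + 2k3 + k4): V^s = 0.7656, V^t = 0.9719
step 2: k1 = (0.044674, -0.079306), k2 = (0.044332, -0.079559), k3 = (0.044330, -0.079556), k4 = (0.045376, -0.083845); V <- V + (h/6)(k1 + 2k2 + 2k3 + k4): V^s = 0.7805, V^t = 0.9452
step 3: k1 = (0.045376, -0.083844), k2 = (0.047608, -0.092443), k3 = (0.047658, -0.092539), k4 = (0.050845, -0.106456); V <- V + (h/6)(k1 + 2k2 + 2k3 + k4): V^s = 0.7964, V^t = 0.9140


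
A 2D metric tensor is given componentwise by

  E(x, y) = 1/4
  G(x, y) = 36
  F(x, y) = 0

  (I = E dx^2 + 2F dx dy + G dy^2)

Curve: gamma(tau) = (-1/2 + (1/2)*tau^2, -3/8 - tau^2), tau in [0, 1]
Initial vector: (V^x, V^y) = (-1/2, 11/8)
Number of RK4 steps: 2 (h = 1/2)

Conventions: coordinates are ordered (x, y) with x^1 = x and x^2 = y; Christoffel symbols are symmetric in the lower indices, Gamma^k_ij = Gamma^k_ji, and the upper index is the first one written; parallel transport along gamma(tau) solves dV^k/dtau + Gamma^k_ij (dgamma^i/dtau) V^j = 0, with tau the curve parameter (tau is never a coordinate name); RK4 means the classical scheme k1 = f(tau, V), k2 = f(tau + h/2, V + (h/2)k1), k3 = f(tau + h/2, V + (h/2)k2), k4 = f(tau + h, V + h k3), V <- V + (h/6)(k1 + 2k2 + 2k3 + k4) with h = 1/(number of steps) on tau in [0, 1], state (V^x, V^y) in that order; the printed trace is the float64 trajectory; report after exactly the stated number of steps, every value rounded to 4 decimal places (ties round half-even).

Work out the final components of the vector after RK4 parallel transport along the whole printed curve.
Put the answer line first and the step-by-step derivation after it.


Answer: V^x = -0.5000, V^y = 1.3750

gamma'(tau) = (tau, -2*tau); f(tau, V)^k = -Gamma^k_ij(gamma(tau)) gamma'^i(tau) V^j; h = 1/2; intermediate values shown to 6 dp
curve data and Christoffel symbols at the stage parameters:
  tau = 0.000000: gamma = (-0.500000, -0.375000), gamma' = (0.000000, 0.000000); Gamma_xxx = 0.000000, Gamma_xxy = 0.000000, Gamma_xyy = 0.000000, Gamma_yxx = 0.000000, Gamma_yxy = 0.000000, Gamma_yyy = 0.000000
  tau = 0.250000: gamma = (-0.468750, -0.437500), gamma' = (0.250000, -0.500000); Gamma_xxx = 0.000000, Gamma_xxy = 0.000000, Gamma_xyy = 0.000000, Gamma_yxx = 0.000000, Gamma_yxy = 0.000000, Gamma_yyy = 0.000000
  tau = 0.500000: gamma = (-0.375000, -0.625000), gamma' = (0.500000, -1.000000); Gamma_xxx = 0.000000, Gamma_xxy = 0.000000, Gamma_xyy = 0.000000, Gamma_yxx = 0.000000, Gamma_yxy = 0.000000, Gamma_yyy = 0.000000
  tau = 0.750000: gamma = (-0.218750, -0.937500), gamma' = (0.750000, -1.500000); Gamma_xxx = 0.000000, Gamma_xxy = 0.000000, Gamma_xyy = 0.000000, Gamma_yxx = 0.000000, Gamma_yxy = 0.000000, Gamma_yyy = 0.000000
  tau = 1.000000: gamma = (0.000000, -1.375000), gamma' = (1.000000, -2.000000); Gamma_xxx = 0.000000, Gamma_xxy = 0.000000, Gamma_xyy = 0.000000, Gamma_yxx = 0.000000, Gamma_yxy = 0.000000, Gamma_yyy = 0.000000
step 0: V^x = -0.5000, V^y = 1.3750
step 1: k1 = (0.000000, 0.000000), k2 = (0.000000, 0.000000), k3 = (0.000000, 0.000000), k4 = (0.000000, 0.000000); V <- V + (h/6)(k1 + 2k2 + 2k3 + k4): V^x = -0.5000, V^y = 1.3750
step 2: k1 = (0.000000, 0.000000), k2 = (0.000000, 0.000000), k3 = (0.000000, 0.000000), k4 = (0.000000, 0.000000); V <- V + (h/6)(k1 + 2k2 + 2k3 + k4): V^x = -0.5000, V^y = 1.3750


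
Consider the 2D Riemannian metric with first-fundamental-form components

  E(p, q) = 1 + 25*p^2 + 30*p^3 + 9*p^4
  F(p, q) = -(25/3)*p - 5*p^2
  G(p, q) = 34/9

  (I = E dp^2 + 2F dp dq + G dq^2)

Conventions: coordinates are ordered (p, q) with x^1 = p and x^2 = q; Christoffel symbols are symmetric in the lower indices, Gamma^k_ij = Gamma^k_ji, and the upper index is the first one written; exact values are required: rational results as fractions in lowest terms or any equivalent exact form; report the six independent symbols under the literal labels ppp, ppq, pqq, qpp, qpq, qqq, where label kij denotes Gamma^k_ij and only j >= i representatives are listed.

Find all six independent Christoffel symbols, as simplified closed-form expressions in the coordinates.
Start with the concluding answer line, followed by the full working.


Answer: Gamma_ppp = (162*p^3 + 405*p^2 + 225*p)/(81*p^4 + 270*p^3 + 225*p^2 + 34), Gamma_ppq = 0, Gamma_pqq = 0, Gamma_qpp = (-90*p - 75)/(81*p^4 + 270*p^3 + 225*p^2 + 34), Gamma_qpq = 0, Gamma_qqq = 0

E = 1 + 25*p^2 + 30*p^3 + 9*p^4; F = -(25/3)*p - 5*p^2; G = 34/9
Gamma^k_ij = (1/2) g^{kl} (d_i g_jl + d_j g_il - d_l g_ij), with g^inv = (1/(EG-F^2)) [[G, -F], [-F, E]]
first partials: E_p = 50*p + 90*p^2 + 36*p^3, E_q = 0, F_p = -25/3 - 10*p, F_q = 0, G_p = 0, G_q = 0
D = EG - F^2 = 34/9 + 25*p^2 + 30*p^3 + 9*p^4
expanded: Gamma^p_pp = (G E_p - 2F F_p + F E_q)/(2D), Gamma^p_pq = (G E_q - F G_p)/(2D), Gamma^p_qq = (2G F_q - G G_p - F G_q)/(2D), Gamma^q_pp = (2E F_p - E E_q - F E_p)/(2D), Gamma^q_pq = (E G_p - F E_q)/(2D), Gamma^q_qq = (E G_q - 2F F_q + F G_p)/(2D); substitute and cancel common factors


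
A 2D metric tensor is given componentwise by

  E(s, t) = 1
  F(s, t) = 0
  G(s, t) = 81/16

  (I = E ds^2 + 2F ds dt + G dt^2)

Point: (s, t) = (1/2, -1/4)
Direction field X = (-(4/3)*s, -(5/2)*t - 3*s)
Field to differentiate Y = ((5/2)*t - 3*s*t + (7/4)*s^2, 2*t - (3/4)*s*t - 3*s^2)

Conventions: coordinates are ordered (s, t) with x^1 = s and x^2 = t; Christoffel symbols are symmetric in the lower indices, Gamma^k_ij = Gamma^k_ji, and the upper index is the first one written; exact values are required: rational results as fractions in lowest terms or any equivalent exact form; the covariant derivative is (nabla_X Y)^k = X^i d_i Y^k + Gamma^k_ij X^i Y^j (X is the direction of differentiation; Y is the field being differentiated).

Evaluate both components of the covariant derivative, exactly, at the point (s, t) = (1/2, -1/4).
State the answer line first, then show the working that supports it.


Answer: (nabla_X Y)^s = -61/24, (nabla_X Y)^t = 29/64

E = 1, F = 0, G = 81/16 at the point
E_s = 0, E_t = 0, F_s = 0, F_t = 0, G_s = 0, G_t = 0
EG - F^2 = 81/16;  g^inv = (16/81) * [[81/16, 0], [0, 1]]
first-kind symbols [ij,l] = (1/2)(d_i g_jl + d_j g_il - d_l g_ij): [ss,s] = E_s/2 = 0, [ss,t] = F_s - E_t/2 = 0, [st,s] = E_t/2 = 0, [st,t] = G_s/2 = 0, [tt,s] = F_t - G_s/2 = 0, [tt,t] = G_t/2 = 0
Gamma^s_ij = (G*[ij,s] - F*[ij,t])/(EG - F^2), Gamma^t_ij = (E*[ij,t] - F*[ij,s])/(EG - F^2)
Gamma_sss = 0, Gamma_sst = 0, Gamma_stt = 0, Gamma_tss = 0, Gamma_tst = 0, Gamma_ttt = 0
X = (-2/3, -7/8), Y = (3/16, -37/32) at the point


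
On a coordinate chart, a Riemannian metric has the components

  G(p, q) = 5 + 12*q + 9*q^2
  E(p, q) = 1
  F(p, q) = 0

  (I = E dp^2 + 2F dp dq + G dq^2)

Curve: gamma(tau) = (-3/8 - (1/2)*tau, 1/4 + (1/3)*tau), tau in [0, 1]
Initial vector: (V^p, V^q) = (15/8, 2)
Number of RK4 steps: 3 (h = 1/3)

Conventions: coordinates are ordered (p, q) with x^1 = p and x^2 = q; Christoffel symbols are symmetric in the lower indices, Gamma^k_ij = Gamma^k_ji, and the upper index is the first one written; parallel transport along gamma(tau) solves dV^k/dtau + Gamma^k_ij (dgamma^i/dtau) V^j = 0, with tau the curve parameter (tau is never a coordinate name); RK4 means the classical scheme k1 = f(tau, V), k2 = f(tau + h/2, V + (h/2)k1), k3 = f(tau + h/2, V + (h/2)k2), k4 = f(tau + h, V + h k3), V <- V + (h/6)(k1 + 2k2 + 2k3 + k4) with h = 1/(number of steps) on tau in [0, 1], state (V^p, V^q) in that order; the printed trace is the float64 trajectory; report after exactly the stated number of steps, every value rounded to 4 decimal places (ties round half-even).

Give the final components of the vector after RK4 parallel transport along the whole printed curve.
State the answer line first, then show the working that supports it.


Answer: V^p = 1.8750, V^q = 1.5079

gamma'(tau) = (-1/2, 1/3); f(tau, V)^k = -Gamma^k_ij(gamma(tau)) gamma'^i(tau) V^j; h = 1/3; intermediate values shown to 6 dp
curve data and Christoffel symbols at the stage parameters:
  tau = 0.000000: gamma = (-0.375000, 0.250000), gamma' = (-0.500000, 0.333333); Gamma_ppp = 0.000000, Gamma_ppq = 0.000000, Gamma_pqq = 0.000000, Gamma_qpp = 0.000000, Gamma_qpq = 0.000000, Gamma_qqq = 0.963504
  tau = 0.166667: gamma = (-0.458333, 0.305556), gamma' = (-0.500000, 0.333333); Gamma_ppp = 0.000000, Gamma_ppq = 0.000000, Gamma_pqq = 0.000000, Gamma_qpp = 0.000000, Gamma_qpq = 0.000000, Gamma_qqq = 0.920380
  tau = 0.333333: gamma = (-0.541667, 0.361111), gamma' = (-0.500000, 0.333333); Gamma_ppp = 0.000000, Gamma_ppq = 0.000000, Gamma_pqq = 0.000000, Gamma_qpp = 0.000000, Gamma_qpq = 0.000000, Gamma_qqq = 0.880370
  tau = 0.500000: gamma = (-0.625000, 0.416667), gamma' = (-0.500000, 0.333333); Gamma_ppp = 0.000000, Gamma_ppq = 0.000000, Gamma_pqq = 0.000000, Gamma_qpp = 0.000000, Gamma_qpq = 0.000000, Gamma_qqq = 0.843243
  tau = 0.666667: gamma = (-0.708333, 0.472222), gamma' = (-0.500000, 0.333333); Gamma_ppp = 0.000000, Gamma_ppq = 0.000000, Gamma_pqq = 0.000000, Gamma_qpp = 0.000000, Gamma_qpq = 0.000000, Gamma_qqq = 0.808767
  tau = 0.833333: gamma = (-0.791667, 0.527778), gamma' = (-0.500000, 0.333333); Gamma_ppp = 0.000000, Gamma_ppq = 0.000000, Gamma_pqq = 0.000000, Gamma_qpp = 0.000000, Gamma_qpq = 0.000000, Gamma_qqq = 0.776719
  tau = 1.000000: gamma = (-0.875000, 0.583333), gamma' = (-0.500000, 0.333333); Gamma_ppp = 0.000000, Gamma_ppq = 0.000000, Gamma_pqq = 0.000000, Gamma_qpp = 0.000000, Gamma_qpq = 0.000000, Gamma_qqq = 0.746888
step 0: V^p = 1.8750, V^q = 2.0000
step 1: k1 = (0.000000, -0.642336), k2 = (0.000000, -0.580743), k3 = (0.000000, -0.583892), k4 = (0.000000, -0.529798); V <- V + (h/6)(k1 + 2k2 + 2k3 + k4): V^p = 1.8750, V^q = 1.8055
step 2: k1 = (0.000000, -0.529830), k2 = (0.000000, -0.482665), k3 = (0.000000, -0.484874), k4 = (0.000000, -0.443165); V <- V + (h/6)(k1 + 2k2 + 2k3 + k4): V^p = 1.8750, V^q = 1.6439
step 3: k1 = (0.000000, -0.443182), k2 = (0.000000, -0.406497), k3 = (0.000000, -0.408080), k4 = (0.000000, -0.375409); V <- V + (h/6)(k1 + 2k2 + 2k3 + k4): V^p = 1.8750, V^q = 1.5079


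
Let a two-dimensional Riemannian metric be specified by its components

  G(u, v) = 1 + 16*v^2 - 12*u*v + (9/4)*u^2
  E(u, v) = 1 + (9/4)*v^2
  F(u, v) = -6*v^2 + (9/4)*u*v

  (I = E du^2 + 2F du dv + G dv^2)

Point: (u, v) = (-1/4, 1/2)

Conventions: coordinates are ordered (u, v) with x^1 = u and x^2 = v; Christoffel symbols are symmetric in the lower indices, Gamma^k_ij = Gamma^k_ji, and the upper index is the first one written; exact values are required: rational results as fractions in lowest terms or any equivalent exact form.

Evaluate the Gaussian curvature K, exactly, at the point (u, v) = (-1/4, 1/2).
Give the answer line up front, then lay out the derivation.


Answer: K = -9216/212521

E = 25/16, F = -57/32, G = 425/64, EG - F^2 = 461/64 at the point
E_u = 0, E_v = 9/4, F_u = 9/8, F_v = -105/16, G_u = -57/8, G_v = 19
E_vv = 9/2, F_uv = 9/4, G_uu = 9/2
Compute both Brioschi determinants and normalise by (EG - F^2)^2.
M1 = [[-E_vv/2 + F_uv - G_uu/2, E_u/2, F_u - E_v/2], [F_v - G_u/2, E, F], [G_v/2, F, G]] = [[-9/4, 0, 0], [-3, 25/16, -57/32], [19/2, -57/32, 425/64]]; det M1 = -4149/256
M2 = [[0, E_v/2, G_u/2], [E_v/2, E, F], [G_u/2, F, G]] = [[0, 9/8, -57/16], [9/8, 25/16, -57/32], [-57/16, -57/32, 425/64]]; det M2 = -3573/256
det M1 - det M2 = -9/4; K = -9/4 / (461/64)^2 = -9216/212521


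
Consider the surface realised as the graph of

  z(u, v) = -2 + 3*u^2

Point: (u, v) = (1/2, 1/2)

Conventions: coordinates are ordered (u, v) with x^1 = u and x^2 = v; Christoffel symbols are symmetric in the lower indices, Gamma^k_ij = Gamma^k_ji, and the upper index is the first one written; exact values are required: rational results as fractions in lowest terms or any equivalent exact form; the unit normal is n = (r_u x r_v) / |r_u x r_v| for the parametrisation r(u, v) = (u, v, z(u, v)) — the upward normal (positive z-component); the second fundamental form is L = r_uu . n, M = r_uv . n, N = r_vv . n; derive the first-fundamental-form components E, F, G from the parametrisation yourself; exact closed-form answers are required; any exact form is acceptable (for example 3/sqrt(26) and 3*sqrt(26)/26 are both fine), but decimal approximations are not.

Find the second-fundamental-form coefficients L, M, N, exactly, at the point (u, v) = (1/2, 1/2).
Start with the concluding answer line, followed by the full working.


Answer: L = 3*sqrt(10)/5, M = 0, N = 0

z_u = 3, z_v = 0, z_uu = 6, z_uv = 0, z_vv = 0
E = 10, F = 0, G = 1; answer radicand W^2 = 10
unnormalised second-form numerators: l = 6, m = 0, n = 0; L = l/sqrt(10), and similarly M = m/sqrt(W^2), N = n/sqrt(W^2)


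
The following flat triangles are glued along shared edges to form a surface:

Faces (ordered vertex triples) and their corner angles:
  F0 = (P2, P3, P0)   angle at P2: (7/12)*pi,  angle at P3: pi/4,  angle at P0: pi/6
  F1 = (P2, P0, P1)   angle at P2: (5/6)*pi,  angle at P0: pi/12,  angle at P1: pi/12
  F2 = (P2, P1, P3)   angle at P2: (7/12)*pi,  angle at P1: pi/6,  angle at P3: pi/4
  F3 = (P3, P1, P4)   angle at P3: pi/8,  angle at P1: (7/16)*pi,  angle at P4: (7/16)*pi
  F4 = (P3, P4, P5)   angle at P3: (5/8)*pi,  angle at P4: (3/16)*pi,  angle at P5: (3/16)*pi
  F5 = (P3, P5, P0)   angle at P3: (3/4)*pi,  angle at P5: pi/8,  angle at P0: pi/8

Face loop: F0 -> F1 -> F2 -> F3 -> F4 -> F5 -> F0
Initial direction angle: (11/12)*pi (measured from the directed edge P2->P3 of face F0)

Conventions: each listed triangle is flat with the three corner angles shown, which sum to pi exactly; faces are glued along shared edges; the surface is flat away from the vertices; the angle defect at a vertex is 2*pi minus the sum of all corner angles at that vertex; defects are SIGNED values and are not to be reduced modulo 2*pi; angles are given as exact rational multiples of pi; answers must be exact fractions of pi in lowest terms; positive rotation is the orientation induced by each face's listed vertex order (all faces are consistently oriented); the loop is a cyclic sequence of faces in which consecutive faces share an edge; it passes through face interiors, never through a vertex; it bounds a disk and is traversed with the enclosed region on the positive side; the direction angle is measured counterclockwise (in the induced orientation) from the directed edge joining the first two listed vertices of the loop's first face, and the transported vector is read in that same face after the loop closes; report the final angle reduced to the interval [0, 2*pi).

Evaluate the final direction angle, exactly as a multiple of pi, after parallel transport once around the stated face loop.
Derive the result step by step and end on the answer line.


enclosed vertex P2: corner angles sum to 2*pi, defect = 2*pi - 2*pi = 0
enclosed vertex P3: corner angles sum to 2*pi, defect = 2*pi - 2*pi = 0
holonomy = initial angle + sum of enclosed defects (mod 2*pi), positive in the induced orientation
final angle = (11/12)*pi + 0 = (11/12)*pi (mod 2*pi)

Answer: final direction angle = (11/12)*pi


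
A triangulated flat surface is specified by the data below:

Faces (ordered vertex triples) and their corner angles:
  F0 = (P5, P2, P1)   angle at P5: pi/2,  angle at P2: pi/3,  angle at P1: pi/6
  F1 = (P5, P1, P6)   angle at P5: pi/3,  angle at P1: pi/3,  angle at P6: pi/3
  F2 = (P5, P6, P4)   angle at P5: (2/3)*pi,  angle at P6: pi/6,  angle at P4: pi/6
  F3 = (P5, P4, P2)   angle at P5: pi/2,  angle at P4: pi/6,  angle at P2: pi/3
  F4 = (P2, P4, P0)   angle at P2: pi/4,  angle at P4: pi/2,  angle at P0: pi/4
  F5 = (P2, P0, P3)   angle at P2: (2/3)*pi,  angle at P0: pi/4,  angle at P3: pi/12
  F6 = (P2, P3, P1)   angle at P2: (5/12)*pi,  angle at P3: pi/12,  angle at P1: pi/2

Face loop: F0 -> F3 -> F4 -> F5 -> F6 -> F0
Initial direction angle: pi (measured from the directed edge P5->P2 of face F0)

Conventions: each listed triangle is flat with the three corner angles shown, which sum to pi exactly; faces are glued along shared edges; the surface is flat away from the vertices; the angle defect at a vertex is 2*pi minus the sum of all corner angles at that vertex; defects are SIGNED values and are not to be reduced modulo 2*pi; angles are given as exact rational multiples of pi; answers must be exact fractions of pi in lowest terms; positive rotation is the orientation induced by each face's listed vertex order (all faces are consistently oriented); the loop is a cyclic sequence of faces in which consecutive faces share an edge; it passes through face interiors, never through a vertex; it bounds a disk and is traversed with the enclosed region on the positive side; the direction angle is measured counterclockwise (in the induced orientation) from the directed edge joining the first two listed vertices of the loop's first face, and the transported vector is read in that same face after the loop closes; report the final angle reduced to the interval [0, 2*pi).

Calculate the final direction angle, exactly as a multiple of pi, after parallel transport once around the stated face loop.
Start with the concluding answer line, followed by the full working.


Answer: final direction angle = pi

enclosed vertex P2: corner angles sum to 2*pi, defect = 2*pi - 2*pi = 0
final direction = starting direction + enclosed defect total, reduced mod 2*pi (induced orientation)
final angle = pi + 0 = pi (mod 2*pi)


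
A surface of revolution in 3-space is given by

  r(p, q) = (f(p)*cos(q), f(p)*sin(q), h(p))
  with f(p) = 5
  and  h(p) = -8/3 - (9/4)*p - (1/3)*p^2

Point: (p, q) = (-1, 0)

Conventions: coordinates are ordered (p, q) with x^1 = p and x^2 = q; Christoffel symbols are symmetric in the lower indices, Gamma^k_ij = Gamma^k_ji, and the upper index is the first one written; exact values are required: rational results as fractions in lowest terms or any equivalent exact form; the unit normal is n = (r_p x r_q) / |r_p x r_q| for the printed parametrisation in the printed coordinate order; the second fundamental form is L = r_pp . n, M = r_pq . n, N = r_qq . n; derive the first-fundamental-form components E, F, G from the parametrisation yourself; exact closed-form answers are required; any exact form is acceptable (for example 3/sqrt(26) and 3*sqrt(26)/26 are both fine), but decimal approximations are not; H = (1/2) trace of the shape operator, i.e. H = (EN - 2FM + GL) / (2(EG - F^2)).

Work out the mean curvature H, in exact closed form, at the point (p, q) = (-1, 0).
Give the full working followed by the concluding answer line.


f = 5, f' = 0, f'' = 0, h' = -19/12, h'' = -2/3
E = 361/144, F = 0, G = 25; answer radicand W^2 = 361/144
unnormalised second-form numerators: l = 0, m = 0, n = -95/12; L = l/sqrt(361/144), and similarly M = m/sqrt(W^2), N = n/sqrt(W^2)
H = (E*n - 2*F*m + G*l) / (2*(EG - F^2)*sqrt(W^2)); E*n - 2*F*m + G*l = -34295/1728, EG - F^2 = 9025/144, so H = (-19/120)/sqrt(361/144)

Answer: H = -1/10


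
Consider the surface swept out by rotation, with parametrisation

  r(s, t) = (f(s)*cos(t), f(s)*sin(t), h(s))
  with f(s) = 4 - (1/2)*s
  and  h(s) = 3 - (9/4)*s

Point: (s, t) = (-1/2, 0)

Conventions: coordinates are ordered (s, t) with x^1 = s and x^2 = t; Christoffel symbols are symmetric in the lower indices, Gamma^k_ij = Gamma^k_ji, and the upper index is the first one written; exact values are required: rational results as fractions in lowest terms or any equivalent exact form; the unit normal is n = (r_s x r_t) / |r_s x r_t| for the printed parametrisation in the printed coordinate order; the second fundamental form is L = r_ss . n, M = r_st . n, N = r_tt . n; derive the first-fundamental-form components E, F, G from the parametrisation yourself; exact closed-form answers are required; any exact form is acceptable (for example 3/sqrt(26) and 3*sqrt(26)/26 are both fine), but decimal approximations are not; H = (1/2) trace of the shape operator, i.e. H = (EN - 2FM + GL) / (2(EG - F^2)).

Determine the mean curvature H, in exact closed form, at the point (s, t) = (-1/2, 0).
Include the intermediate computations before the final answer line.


f = 17/4, f' = -1/2, f'' = 0, h' = -9/4, h'' = 0
E = 85/16, F = 0, G = 289/16; answer radicand W^2 = 85/16
unnormalised second-form numerators: l = 0, m = 0, n = -153/16; L = l/sqrt(85/16), and similarly M = m/sqrt(W^2), N = n/sqrt(W^2)
H = (E*n - 2*F*m + G*l) / (2*(EG - F^2)*sqrt(W^2)); E*n - 2*F*m + G*l = -13005/256, EG - F^2 = 24565/256, so H = (-9/34)/sqrt(85/16)

Answer: H = -18*sqrt(85)/1445


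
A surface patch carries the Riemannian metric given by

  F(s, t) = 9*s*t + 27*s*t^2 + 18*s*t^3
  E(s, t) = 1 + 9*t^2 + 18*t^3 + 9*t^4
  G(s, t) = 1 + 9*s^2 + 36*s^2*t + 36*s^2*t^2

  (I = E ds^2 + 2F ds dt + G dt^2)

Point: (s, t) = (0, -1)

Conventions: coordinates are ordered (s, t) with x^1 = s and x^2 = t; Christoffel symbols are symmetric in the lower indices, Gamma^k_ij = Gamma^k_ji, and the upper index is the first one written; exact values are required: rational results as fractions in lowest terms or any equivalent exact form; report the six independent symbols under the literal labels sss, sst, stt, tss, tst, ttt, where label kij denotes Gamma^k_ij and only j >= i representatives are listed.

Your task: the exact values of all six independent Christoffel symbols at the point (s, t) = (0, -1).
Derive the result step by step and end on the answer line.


E = 1, F = 0, G = 1 at the point
E_s = 0, E_t = 0, F_s = 0, F_t = 0, G_s = 0, G_t = 0
EG - F^2 = 1;  g^inv = (1) * [[1, 0], [0, 1]]
first-kind symbols [ij,l] = (1/2)(d_i g_jl + d_j g_il - d_l g_ij): [ss,s] = E_s/2 = 0, [ss,t] = F_s - E_t/2 = 0, [st,s] = E_t/2 = 0, [st,t] = G_s/2 = 0, [tt,s] = F_t - G_s/2 = 0, [tt,t] = G_t/2 = 0
Gamma^s_ij = (G*[ij,s] - F*[ij,t])/(EG - F^2), Gamma^t_ij = (E*[ij,t] - F*[ij,s])/(EG - F^2)

Answer: Gamma_sss = 0, Gamma_sst = 0, Gamma_stt = 0, Gamma_tss = 0, Gamma_tst = 0, Gamma_ttt = 0


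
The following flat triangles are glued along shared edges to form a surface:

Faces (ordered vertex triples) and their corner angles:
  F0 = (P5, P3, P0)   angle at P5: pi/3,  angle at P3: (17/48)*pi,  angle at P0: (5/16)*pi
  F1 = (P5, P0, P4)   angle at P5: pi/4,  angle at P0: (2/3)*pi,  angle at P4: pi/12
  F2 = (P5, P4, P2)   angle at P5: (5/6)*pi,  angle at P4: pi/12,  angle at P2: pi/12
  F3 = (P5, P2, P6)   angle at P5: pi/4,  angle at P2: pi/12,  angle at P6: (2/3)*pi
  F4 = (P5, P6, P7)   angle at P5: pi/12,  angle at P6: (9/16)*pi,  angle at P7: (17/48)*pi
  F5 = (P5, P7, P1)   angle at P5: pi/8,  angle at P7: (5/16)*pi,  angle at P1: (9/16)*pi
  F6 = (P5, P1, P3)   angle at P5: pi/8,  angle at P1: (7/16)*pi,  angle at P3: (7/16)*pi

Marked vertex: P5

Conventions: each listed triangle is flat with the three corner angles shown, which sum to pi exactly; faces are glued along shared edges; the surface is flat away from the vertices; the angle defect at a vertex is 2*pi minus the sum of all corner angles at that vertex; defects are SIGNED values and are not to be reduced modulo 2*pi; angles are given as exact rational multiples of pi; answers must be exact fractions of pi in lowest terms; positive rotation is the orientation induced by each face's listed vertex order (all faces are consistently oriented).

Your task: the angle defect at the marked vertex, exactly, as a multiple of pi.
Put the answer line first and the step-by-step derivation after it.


Answer: defect(P5) = 0

Sum of corner angles at P5: 2*pi
defect = 2*pi - 2*pi


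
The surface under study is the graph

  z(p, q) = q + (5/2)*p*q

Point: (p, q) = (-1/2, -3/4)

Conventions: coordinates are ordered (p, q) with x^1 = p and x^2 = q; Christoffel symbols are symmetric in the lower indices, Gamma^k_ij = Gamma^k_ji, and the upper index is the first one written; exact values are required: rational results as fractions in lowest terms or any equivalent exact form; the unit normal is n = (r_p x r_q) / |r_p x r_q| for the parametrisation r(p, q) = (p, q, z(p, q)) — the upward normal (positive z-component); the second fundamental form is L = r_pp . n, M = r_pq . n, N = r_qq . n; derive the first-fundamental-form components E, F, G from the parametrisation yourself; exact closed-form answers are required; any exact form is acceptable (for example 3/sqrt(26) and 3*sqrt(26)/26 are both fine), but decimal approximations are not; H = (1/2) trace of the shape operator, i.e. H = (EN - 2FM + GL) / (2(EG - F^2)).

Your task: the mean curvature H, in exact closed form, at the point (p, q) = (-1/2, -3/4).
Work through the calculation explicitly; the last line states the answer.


z_p = -15/8, z_q = -1/4, z_pp = 0, z_pq = 5/2, z_qq = 0
E = 289/64, F = 15/32, G = 17/16; answer radicand W^2 = 293/64
unnormalised second-form numerators: l = 0, m = 5/2, n = 0; L = l/sqrt(293/64), and similarly M = m/sqrt(W^2), N = n/sqrt(W^2)
H = (E*n - 2*F*m + G*l) / (2*(EG - F^2)*sqrt(W^2)); E*n - 2*F*m + G*l = -75/32, EG - F^2 = 293/64, so H = (-75/293)/sqrt(293/64)

Answer: H = -600*sqrt(293)/85849


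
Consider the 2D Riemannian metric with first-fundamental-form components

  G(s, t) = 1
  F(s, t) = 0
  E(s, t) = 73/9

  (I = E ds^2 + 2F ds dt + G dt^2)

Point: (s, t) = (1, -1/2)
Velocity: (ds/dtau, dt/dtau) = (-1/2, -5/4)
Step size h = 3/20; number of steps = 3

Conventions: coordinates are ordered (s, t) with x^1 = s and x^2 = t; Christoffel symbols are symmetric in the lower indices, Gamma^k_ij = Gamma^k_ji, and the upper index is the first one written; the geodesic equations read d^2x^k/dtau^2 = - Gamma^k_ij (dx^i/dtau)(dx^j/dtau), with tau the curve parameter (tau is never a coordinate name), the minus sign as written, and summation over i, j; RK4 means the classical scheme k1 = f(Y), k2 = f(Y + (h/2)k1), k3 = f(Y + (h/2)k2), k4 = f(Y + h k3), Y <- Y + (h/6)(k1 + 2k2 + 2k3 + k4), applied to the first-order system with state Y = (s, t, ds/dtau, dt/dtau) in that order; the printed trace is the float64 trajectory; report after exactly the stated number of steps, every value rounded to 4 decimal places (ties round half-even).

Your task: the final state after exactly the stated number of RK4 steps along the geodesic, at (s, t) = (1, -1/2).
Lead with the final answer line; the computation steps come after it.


Answer: s = 0.7750, t = -1.0625, ds/dtau = -0.5000, dt/dtau = -1.2500

f(Y) = (ds/dtau, dt/dtau, -Gamma^s_ij Y'^i Y'^j, -Gamma^t_ij Y'^i Y'^j) with the Gammas evaluated at the stage position; h = 0.150000; intermediate values shown to 6 dp
step 0: s = 1.0000, t = -0.5000, ds/dtau = -0.5000, dt/dtau = -1.2500
step 1:
  k1: at (s, t) = (1.000000, -0.500000), (ds/dtau, dt/dtau) = (-0.500000, -1.250000); Gamma_sss = 0.000000, Gamma_sst = 0.000000, Gamma_stt = 0.000000, Gamma_tss = 0.000000, Gamma_tst = 0.000000, Gamma_ttt = 0.000000; k1 = (-0.500000, -1.250000, 0.000000, 0.000000)
  k2: at (s, t) = (0.962500, -0.593750), (ds/dtau, dt/dtau) = (-0.500000, -1.250000); Gamma_sss = 0.000000, Gamma_sst = 0.000000, Gamma_stt = 0.000000, Gamma_tss = 0.000000, Gamma_tst = 0.000000, Gamma_ttt = 0.000000; k2 = (-0.500000, -1.250000, 0.000000, 0.000000)
  k3: at (s, t) = (0.962500, -0.593750), (ds/dtau, dt/dtau) = (-0.500000, -1.250000); Gamma_sss = 0.000000, Gamma_sst = 0.000000, Gamma_stt = 0.000000, Gamma_tss = 0.000000, Gamma_tst = 0.000000, Gamma_ttt = 0.000000; k3 = (-0.500000, -1.250000, 0.000000, 0.000000)
  k4: at (s, t) = (0.925000, -0.687500), (ds/dtau, dt/dtau) = (-0.500000, -1.250000); Gamma_sss = 0.000000, Gamma_sst = 0.000000, Gamma_stt = 0.000000, Gamma_tss = 0.000000, Gamma_tst = 0.000000, Gamma_ttt = 0.000000; k4 = (-0.500000, -1.250000, 0.000000, 0.000000)
  Y <- Y + (h/6)(k1 + 2k2 + 2k3 + k4): s = 0.9250, t = -0.6875, ds/dtau = -0.5000, dt/dtau = -1.2500
step 2:
  k1: at (s, t) = (0.925000, -0.687500), (ds/dtau, dt/dtau) = (-0.500000, -1.250000); Gamma_sss = 0.000000, Gamma_sst = 0.000000, Gamma_stt = 0.000000, Gamma_tss = 0.000000, Gamma_tst = 0.000000, Gamma_ttt = 0.000000; k1 = (-0.500000, -1.250000, 0.000000, 0.000000)
  k2: at (s, t) = (0.887500, -0.781250), (ds/dtau, dt/dtau) = (-0.500000, -1.250000); Gamma_sss = 0.000000, Gamma_sst = 0.000000, Gamma_stt = 0.000000, Gamma_tss = 0.000000, Gamma_tst = 0.000000, Gamma_ttt = 0.000000; k2 = (-0.500000, -1.250000, 0.000000, 0.000000)
  k3: at (s, t) = (0.887500, -0.781250), (ds/dtau, dt/dtau) = (-0.500000, -1.250000); Gamma_sss = 0.000000, Gamma_sst = 0.000000, Gamma_stt = 0.000000, Gamma_tss = 0.000000, Gamma_tst = 0.000000, Gamma_ttt = 0.000000; k3 = (-0.500000, -1.250000, 0.000000, 0.000000)
  k4: at (s, t) = (0.850000, -0.875000), (ds/dtau, dt/dtau) = (-0.500000, -1.250000); Gamma_sss = 0.000000, Gamma_sst = 0.000000, Gamma_stt = 0.000000, Gamma_tss = 0.000000, Gamma_tst = 0.000000, Gamma_ttt = 0.000000; k4 = (-0.500000, -1.250000, 0.000000, 0.000000)
  Y <- Y + (h/6)(k1 + 2k2 + 2k3 + k4): s = 0.8500, t = -0.8750, ds/dtau = -0.5000, dt/dtau = -1.2500
step 3:
  k1: at (s, t) = (0.850000, -0.875000), (ds/dtau, dt/dtau) = (-0.500000, -1.250000); Gamma_sss = 0.000000, Gamma_sst = 0.000000, Gamma_stt = 0.000000, Gamma_tss = 0.000000, Gamma_tst = 0.000000, Gamma_ttt = 0.000000; k1 = (-0.500000, -1.250000, 0.000000, 0.000000)
  k2: at (s, t) = (0.812500, -0.968750), (ds/dtau, dt/dtau) = (-0.500000, -1.250000); Gamma_sss = 0.000000, Gamma_sst = 0.000000, Gamma_stt = 0.000000, Gamma_tss = 0.000000, Gamma_tst = 0.000000, Gamma_ttt = 0.000000; k2 = (-0.500000, -1.250000, 0.000000, 0.000000)
  k3: at (s, t) = (0.812500, -0.968750), (ds/dtau, dt/dtau) = (-0.500000, -1.250000); Gamma_sss = 0.000000, Gamma_sst = 0.000000, Gamma_stt = 0.000000, Gamma_tss = 0.000000, Gamma_tst = 0.000000, Gamma_ttt = 0.000000; k3 = (-0.500000, -1.250000, 0.000000, 0.000000)
  k4: at (s, t) = (0.775000, -1.062500), (ds/dtau, dt/dtau) = (-0.500000, -1.250000); Gamma_sss = 0.000000, Gamma_sst = 0.000000, Gamma_stt = 0.000000, Gamma_tss = 0.000000, Gamma_tst = 0.000000, Gamma_ttt = 0.000000; k4 = (-0.500000, -1.250000, 0.000000, 0.000000)
  Y <- Y + (h/6)(k1 + 2k2 + 2k3 + k4): s = 0.7750, t = -1.0625, ds/dtau = -0.5000, dt/dtau = -1.2500


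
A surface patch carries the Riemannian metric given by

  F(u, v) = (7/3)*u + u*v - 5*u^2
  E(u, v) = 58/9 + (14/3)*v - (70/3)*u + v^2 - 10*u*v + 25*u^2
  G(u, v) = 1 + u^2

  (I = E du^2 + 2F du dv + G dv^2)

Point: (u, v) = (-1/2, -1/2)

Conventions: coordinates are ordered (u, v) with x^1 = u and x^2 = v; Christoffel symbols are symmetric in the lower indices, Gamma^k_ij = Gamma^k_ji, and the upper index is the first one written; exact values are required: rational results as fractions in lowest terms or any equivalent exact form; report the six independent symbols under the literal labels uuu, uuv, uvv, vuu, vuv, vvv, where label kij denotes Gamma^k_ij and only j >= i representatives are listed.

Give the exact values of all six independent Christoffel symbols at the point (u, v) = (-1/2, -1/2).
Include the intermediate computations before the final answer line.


E = 178/9, F = -13/6, G = 5/4 at the point
E_u = -130/3, E_v = 26/3, F_u = 41/6, F_v = -1/2, G_u = -1, G_v = 0
EG - F^2 = 721/36;  g^inv = (36/721) * [[5/4, 13/6], [13/6, 178/9]]
first-kind symbols [ij,l] = (1/2)(d_i g_jl + d_j g_il - d_l g_ij): [uu,u] = E_u/2 = -65/3, [uu,v] = F_u - E_v/2 = 5/2, [uv,u] = E_v/2 = 13/3, [uv,v] = G_u/2 = -1/2, [vv,u] = F_v - G_u/2 = 0, [vv,v] = G_v/2 = 0
Gamma^u_ij = (G*[ij,u] - F*[ij,v])/(EG - F^2), Gamma^v_ij = (E*[ij,v] - F*[ij,u])/(EG - F^2)

Answer: Gamma_uuu = -780/721, Gamma_uuv = 156/721, Gamma_uvv = 0, Gamma_vuu = 90/721, Gamma_vuv = -18/721, Gamma_vvv = 0


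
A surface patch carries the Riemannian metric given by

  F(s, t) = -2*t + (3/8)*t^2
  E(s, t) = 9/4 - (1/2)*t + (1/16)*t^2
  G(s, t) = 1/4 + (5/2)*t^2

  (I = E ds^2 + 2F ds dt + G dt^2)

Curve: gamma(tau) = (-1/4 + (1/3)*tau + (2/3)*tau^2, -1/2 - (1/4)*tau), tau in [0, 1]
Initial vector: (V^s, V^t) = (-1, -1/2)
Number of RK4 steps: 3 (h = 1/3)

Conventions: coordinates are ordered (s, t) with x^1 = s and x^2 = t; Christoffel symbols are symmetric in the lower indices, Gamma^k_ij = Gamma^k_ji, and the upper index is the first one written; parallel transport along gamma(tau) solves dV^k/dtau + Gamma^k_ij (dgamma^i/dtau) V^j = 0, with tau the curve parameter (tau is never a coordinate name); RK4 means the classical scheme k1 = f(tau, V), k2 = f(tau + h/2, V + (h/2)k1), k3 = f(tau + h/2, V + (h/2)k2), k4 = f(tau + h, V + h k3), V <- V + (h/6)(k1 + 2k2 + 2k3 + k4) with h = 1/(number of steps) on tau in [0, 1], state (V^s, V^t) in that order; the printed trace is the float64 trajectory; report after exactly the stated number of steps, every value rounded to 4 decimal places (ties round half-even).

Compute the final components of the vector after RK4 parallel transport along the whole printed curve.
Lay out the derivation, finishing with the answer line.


gamma'(tau) = (1/3 + (4/3)*tau, -1/4); f(tau, V)^k = -Gamma^k_ij(gamma(tau)) gamma'^i(tau) V^j; h = 1/3; intermediate values shown to 6 dp
curve data and Christoffel symbols at the stage parameters:
  tau = 0.000000: gamma = (-0.250000, -0.500000), gamma' = (0.333333, -0.250000); Gamma_sss = -0.306122, Gamma_sst = -0.244898, Gamma_stt = -0.707483, Gamma_tss = 0.704082, Gamma_tst = 0.306122, Gamma_ttt = -0.544218
  tau = 0.166667: gamma = (-0.175926, -0.541667), gamma' = (0.555556, -0.250000); Gamma_sss = -0.315640, Gamma_sst = -0.260134, Gamma_stt = -0.699372, Gamma_tss = 0.671603, Gamma_tst = 0.315640, Gamma_ttt = -0.528277
  tau = 0.333333: gamma = (-0.064815, -0.583333), gamma' = (0.777778, -0.250000); Gamma_sss = -0.323557, Gamma_sst = -0.275165, Gamma_stt = -0.694201, Gamma_tss = 0.640713, Gamma_tst = 0.323557, Gamma_ttt = -0.508633
  tau = 0.500000: gamma = (0.083333, -0.625000), gamma' = (1.000000, -0.250000); Gamma_sss = -0.330109, Gamma_sst = -0.289942, Gamma_stt = -0.691887, Gamma_tss = 0.611509, Gamma_tst = 0.330109, Gamma_ttt = -0.486148
  tau = 0.666667: gamma = (0.268519, -0.666667), gamma' = (1.222222, -0.250000); Gamma_sss = -0.335503, Gamma_sst = -0.304438, Gamma_stt = -0.692308, Gamma_tss = 0.584024, Gamma_tst = 0.335503, Gamma_ttt = -0.461538
  tau = 0.833333: gamma = (0.490741, -0.708333), gamma' = (1.444444, -0.250000); Gamma_sss = -0.339923, Gamma_sst = -0.318641, Gamma_stt = -0.695318, Gamma_tss = 0.558242, Gamma_tst = 0.339923, Gamma_ttt = -0.435390
  tau = 1.000000: gamma = (0.750000, -0.750000), gamma' = (1.666667, -0.250000); Gamma_sss = -0.343529, Gamma_sst = -0.332549, Gamma_stt = -0.700764, Gamma_tss = 0.534118, Gamma_tst = 0.343529, Gamma_ttt = -0.408173
step 0: V^s = -1.0000, V^t = -0.5000
step 1: k1 = (0.006803, 0.277211), k2 = (-0.096436, 0.433378), k3 = (-0.099123, 0.430438), k4 = (-0.203334, 0.566291); V <- V + (h/6)(k1 + 2k2 + 2k3 + k4): V^s = -1.0326, V^t = -0.3572
step 2: k1 = (-0.203288, 0.566368), k2 = (-0.305498, 0.682851), k3 = (-0.307616, 0.683094), k4 = (-0.404860, 0.783113); V <- V + (h/6)(k1 + 2k2 + 2k3 + k4): V^s = -1.1346, V^t = -0.1304
step 3: k1 = (-0.404840, 0.783219), k2 = (-0.494409, 0.867035), k3 = (-0.496548, 0.869424), k4 = (-0.575852, 0.938142); V <- V + (h/6)(k1 + 2k2 + 2k3 + k4): V^s = -1.2991, V^t = 0.1582

Answer: V^s = -1.2991, V^t = 0.1582
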